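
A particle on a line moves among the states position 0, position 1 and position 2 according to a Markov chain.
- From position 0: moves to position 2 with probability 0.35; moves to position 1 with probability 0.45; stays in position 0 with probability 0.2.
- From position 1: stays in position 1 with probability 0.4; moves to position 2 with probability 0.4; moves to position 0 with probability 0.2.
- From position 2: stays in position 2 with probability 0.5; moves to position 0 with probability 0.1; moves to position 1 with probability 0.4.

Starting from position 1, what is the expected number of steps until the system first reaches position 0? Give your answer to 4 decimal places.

Let t(s) be the expected number of steps to first reach position 0 from state s, with t(position 0) = 0. Conditioning on the first step:
t(position 1) = 1 + 0.4·t(position 1) + 0.4·t(position 2)
t(position 2) = 1 + 0.4·t(position 1) + 0.5·t(position 2)
Solving: t(position 1) = 6.4286, t(position 2) = 7.1429.
Expected steps from position 1 to position 0: 6.4286.

6.4286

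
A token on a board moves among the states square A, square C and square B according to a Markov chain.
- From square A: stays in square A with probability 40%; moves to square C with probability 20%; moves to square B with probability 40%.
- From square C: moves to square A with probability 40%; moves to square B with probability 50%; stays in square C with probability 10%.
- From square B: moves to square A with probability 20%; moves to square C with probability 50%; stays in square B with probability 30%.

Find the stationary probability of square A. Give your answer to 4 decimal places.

Let the stationary distribution be π with π = πP and π_1 + π_2 + π_3 = 1.
π_1 = 0.4·π_1 + 0.4·π_2 + 0.2·π_3
π_2 = 0.2·π_1 + 0.1·π_2 + 0.5·π_3
Solving with the normalization constraint gives π = (0.3220, 0.2881, 0.3898).
So the stationary probability of square A is 0.3220.

0.3220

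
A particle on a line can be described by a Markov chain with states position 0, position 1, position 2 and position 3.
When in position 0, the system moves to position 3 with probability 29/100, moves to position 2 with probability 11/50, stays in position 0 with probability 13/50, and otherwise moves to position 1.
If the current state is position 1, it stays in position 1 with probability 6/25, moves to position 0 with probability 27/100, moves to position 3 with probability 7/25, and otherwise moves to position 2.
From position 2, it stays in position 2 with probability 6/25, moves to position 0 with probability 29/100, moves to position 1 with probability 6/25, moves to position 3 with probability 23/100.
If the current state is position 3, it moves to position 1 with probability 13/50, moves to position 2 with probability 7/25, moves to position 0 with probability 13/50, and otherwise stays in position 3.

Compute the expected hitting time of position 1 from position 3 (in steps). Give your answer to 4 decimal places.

Let t(s) be the expected number of steps to first reach position 1 from state s, with t(position 1) = 0. Conditioning on the first step:
t(position 0) = 1 + 0.26·t(position 0) + 0.22·t(position 2) + 0.29·t(position 3)
t(position 2) = 1 + 0.29·t(position 0) + 0.24·t(position 2) + 0.23·t(position 3)
t(position 3) = 1 + 0.26·t(position 0) + 0.28·t(position 2) + 0.2·t(position 3)
Solving: t(position 0) = 4.1669, t(position 2) = 4.1315, t(position 3) = 4.0503.
Expected steps from position 3 to position 1: 4.0503.

4.0503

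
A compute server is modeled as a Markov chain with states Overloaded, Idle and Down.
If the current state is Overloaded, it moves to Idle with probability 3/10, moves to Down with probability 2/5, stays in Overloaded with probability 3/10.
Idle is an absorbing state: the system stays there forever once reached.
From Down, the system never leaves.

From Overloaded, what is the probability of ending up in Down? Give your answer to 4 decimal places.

Let h(s) be the probability of absorption at Down starting from transient state s. Then h(Down) = 1 and h(Idle) = 0. By first-step analysis:
h(Overloaded) = 0.3·h(Overloaded) + 0.3·0 + 0.4·1
Solving: h(Overloaded) = 0.5714.
Starting from Overloaded, the probability is 0.5714.

0.5714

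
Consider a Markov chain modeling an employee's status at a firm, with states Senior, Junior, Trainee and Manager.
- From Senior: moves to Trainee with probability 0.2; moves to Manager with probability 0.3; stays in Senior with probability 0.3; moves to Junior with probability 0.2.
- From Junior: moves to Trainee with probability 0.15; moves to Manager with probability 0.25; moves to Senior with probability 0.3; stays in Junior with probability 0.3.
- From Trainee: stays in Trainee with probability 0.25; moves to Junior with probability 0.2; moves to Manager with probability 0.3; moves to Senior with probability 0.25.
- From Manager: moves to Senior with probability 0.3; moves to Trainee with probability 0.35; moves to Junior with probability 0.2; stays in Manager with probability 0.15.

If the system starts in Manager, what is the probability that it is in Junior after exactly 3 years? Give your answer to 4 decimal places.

0.2220

Propagate the distribution vector 3 years from Manager.
After 0 years: (0.0000, 0.0000, 0.0000, 1.0000)
After 1 year: (0.3000, 0.2000, 0.3500, 0.1500)
After 2 years: (0.2825, 0.2200, 0.2300, 0.2675)
After 3 years: (0.2885, 0.2220, 0.2406, 0.2489)
P(in Junior after 3 years) = 0.2220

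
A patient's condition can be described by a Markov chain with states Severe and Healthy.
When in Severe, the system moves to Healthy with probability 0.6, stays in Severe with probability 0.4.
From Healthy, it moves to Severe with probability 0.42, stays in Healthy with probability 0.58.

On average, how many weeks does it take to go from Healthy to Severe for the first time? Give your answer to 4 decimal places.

2.3810

Let t(s) be the expected number of weeks to first reach Severe from state s, with t(Severe) = 0. Conditioning on the first week:
t(Healthy) = 1 + 0.58·t(Healthy)
Solving: t(Healthy) = 2.3810.
Expected weeks from Healthy to Severe: 2.3810.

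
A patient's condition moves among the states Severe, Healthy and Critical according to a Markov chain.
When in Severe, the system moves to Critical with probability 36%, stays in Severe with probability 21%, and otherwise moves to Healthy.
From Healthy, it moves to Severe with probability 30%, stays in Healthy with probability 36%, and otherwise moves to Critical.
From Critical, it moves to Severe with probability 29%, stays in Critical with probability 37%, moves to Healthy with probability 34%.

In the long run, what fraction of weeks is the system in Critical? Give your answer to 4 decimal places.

0.3561

Let the stationary distribution be π with π = πP and π_1 + π_2 + π_3 = 1.
π_1 = 0.21·π_1 + 0.3·π_2 + 0.29·π_3
π_2 = 0.43·π_1 + 0.36·π_2 + 0.34·π_3
Solving with the normalization constraint gives π = (0.2720, 0.3719, 0.3561).
So the stationary probability of Critical is 0.3561.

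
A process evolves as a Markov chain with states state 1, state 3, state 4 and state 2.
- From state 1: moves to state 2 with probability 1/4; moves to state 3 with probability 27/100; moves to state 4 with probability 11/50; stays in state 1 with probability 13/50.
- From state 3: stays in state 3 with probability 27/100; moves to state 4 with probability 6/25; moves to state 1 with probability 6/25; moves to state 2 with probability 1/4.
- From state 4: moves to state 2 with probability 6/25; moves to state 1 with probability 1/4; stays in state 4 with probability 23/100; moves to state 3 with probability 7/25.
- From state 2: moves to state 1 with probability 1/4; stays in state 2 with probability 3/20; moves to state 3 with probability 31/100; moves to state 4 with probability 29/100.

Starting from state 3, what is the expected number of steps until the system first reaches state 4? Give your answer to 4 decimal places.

4.0581

Let t(s) be the expected number of steps to first reach state 4 from state s, with t(state 4) = 0. Conditioning on the first step:
t(state 1) = 1 + 0.26·t(state 1) + 0.27·t(state 3) + 0.25·t(state 2)
t(state 3) = 1 + 0.24·t(state 1) + 0.27·t(state 3) + 0.25·t(state 2)
t(state 2) = 1 + 0.25·t(state 1) + 0.31·t(state 3) + 0.15·t(state 2)
Solving: t(state 1) = 4.1409, t(state 3) = 4.0581, t(state 2) = 3.8744.
Expected steps from state 3 to state 4: 4.0581.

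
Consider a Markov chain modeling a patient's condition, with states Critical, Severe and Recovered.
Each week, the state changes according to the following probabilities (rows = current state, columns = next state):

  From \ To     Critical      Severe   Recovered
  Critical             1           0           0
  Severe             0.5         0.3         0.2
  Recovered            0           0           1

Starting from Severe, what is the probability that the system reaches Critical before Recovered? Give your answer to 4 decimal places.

Let h(s) be the probability of absorption at Critical starting from transient state s. Then h(Critical) = 1 and h(Recovered) = 0. By first-step analysis:
h(Severe) = 0.5·1 + 0.3·h(Severe) + 0.2·0
Solving: h(Severe) = 0.7143.
Starting from Severe, the probability is 0.7143.

0.7143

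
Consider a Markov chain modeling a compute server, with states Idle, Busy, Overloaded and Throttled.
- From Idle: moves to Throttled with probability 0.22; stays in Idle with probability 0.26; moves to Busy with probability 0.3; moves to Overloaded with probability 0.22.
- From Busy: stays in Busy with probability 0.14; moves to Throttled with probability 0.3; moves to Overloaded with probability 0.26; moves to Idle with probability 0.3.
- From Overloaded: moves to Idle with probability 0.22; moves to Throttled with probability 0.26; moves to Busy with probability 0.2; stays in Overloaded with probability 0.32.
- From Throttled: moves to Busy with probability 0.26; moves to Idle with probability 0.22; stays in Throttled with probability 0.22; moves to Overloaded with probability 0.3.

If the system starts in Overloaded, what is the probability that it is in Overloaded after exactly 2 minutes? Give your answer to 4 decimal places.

0.2808

Propagate the distribution vector 2 minutes from Overloaded.
After 0 minutes: (0.0000, 0.0000, 1.0000, 0.0000)
After 1 minute: (0.2200, 0.2000, 0.3200, 0.2600)
After 2 minutes: (0.2448, 0.2256, 0.2808, 0.2488)
P(in Overloaded after 2 minutes) = 0.2808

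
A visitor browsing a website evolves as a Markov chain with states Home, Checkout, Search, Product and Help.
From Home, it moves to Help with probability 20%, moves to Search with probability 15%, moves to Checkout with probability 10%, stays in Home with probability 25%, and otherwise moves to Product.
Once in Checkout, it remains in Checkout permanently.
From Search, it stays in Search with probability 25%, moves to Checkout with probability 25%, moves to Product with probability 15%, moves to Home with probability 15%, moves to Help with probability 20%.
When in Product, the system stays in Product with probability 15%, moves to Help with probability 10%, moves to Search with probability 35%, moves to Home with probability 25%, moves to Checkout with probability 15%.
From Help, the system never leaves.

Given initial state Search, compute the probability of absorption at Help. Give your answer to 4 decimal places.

Let h(s) be the probability of absorption at Help starting from transient state s. Then h(Help) = 1 and h(Checkout) = 0. By first-step analysis:
h(Home) = 0.25·h(Home) + 0.1·0 + 0.15·h(Search) + 0.3·h(Product) + 0.2·1
h(Search) = 0.15·h(Home) + 0.25·0 + 0.25·h(Search) + 0.15·h(Product) + 0.2·1
h(Product) = 0.25·h(Home) + 0.15·0 + 0.35·h(Search) + 0.15·h(Product) + 0.1·1
Solving: h(Home) = 0.5504, h(Search) = 0.4715, h(Product) = 0.4737.
Starting from Search, the probability is 0.4715.

0.4715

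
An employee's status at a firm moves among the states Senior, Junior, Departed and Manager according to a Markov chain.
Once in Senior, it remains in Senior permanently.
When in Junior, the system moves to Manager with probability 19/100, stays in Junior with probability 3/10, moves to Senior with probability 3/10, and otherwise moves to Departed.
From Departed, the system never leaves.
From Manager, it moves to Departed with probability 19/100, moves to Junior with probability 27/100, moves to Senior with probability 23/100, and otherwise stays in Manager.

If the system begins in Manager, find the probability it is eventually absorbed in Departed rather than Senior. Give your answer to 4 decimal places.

0.4394

Let h(s) be the probability of absorption at Departed starting from transient state s. Then h(Departed) = 1 and h(Senior) = 0. By first-step analysis:
h(Junior) = 0.3·0 + 0.3·h(Junior) + 0.21·1 + 0.19·h(Manager)
h(Manager) = 0.23·0 + 0.27·h(Junior) + 0.19·1 + 0.31·h(Manager)
Solving: h(Junior) = 0.4193, h(Manager) = 0.4394.
Starting from Manager, the probability is 0.4394.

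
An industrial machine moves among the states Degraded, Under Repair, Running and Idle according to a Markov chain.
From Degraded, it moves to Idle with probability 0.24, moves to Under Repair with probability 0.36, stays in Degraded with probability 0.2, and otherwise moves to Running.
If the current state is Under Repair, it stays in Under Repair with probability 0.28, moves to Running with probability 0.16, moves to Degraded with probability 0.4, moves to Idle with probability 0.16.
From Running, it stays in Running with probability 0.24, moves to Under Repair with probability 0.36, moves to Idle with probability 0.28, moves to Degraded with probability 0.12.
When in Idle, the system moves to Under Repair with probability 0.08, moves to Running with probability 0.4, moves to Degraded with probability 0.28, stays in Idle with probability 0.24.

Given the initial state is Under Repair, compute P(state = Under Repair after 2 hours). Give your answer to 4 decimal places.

Propagate the distribution vector 2 hours from Under Repair.
After 0 hours: (0.0000, 1.0000, 0.0000, 0.0000)
After 1 hour: (0.4000, 0.2800, 0.1600, 0.1600)
After 2 hours: (0.2560, 0.2928, 0.2272, 0.2240)
P(in Under Repair after 2 hours) = 0.2928

0.2928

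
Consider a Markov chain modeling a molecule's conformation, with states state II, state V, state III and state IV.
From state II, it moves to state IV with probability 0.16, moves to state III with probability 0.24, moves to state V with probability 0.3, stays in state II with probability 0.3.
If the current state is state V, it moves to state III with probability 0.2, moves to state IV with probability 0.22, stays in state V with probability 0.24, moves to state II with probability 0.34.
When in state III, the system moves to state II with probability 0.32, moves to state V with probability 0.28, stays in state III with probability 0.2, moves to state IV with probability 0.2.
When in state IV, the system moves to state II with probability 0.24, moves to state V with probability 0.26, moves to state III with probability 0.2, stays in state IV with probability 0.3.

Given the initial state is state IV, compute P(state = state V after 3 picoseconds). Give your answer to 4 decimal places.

Propagate the distribution vector 3 picoseconds from state IV.
After 0 picoseconds: (0.0000, 0.0000, 0.0000, 1.0000)
After 1 picosecond: (0.2400, 0.2600, 0.2000, 0.3000)
After 2 picoseconds: (0.2964, 0.2684, 0.2096, 0.2256)
After 3 picoseconds: (0.3014, 0.2707, 0.2119, 0.2161)
P(in state V after 3 picoseconds) = 0.2707

0.2707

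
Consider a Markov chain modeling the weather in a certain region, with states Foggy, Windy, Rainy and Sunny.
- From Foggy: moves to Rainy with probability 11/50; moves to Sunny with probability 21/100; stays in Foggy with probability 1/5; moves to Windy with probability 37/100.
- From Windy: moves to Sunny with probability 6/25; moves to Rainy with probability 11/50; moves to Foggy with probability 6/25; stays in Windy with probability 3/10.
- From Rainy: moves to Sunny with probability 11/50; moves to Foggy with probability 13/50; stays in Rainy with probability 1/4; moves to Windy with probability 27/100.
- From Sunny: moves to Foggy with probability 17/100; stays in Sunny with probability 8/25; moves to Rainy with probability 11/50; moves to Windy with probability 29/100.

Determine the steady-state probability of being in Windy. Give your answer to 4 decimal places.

0.3060

Let the stationary distribution be π with π = πP and π_1 + π_2 + π_3 + π_4 = 1.
π_1 = 0.2·π_1 + 0.24·π_2 + 0.26·π_3 + 0.17·π_4
π_2 = 0.37·π_1 + 0.3·π_2 + 0.27·π_3 + 0.29·π_4
π_3 = 0.22·π_1 + 0.22·π_2 + 0.25·π_3 + 0.22·π_4
Solving with the normalization constraint gives π = (0.2184, 0.3060, 0.2268, 0.2488).
So the stationary probability of Windy is 0.3060.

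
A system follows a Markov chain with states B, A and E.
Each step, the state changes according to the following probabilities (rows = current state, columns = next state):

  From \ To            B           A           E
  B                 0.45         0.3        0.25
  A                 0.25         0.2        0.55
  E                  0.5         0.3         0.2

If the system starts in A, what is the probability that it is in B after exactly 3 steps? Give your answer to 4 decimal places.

0.4081

Propagate the distribution vector 3 steps from A.
After 0 steps: (0.0000, 1.0000, 0.0000)
After 1 step: (0.2500, 0.2000, 0.5500)
After 2 steps: (0.4375, 0.2800, 0.2825)
After 3 steps: (0.4081, 0.2720, 0.3199)
P(in B after 3 steps) = 0.4081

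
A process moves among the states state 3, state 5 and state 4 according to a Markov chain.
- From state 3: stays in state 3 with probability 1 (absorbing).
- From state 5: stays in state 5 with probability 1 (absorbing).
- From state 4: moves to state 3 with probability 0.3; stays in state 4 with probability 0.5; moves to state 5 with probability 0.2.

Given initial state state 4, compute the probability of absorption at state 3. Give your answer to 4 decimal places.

0.6000

Let h(s) be the probability of absorption at state 3 starting from transient state s. Then h(state 3) = 1 and h(state 5) = 0. By first-step analysis:
h(state 4) = 0.3·1 + 0.2·0 + 0.5·h(state 4)
Solving: h(state 4) = 0.6000.
Starting from state 4, the probability is 0.6000.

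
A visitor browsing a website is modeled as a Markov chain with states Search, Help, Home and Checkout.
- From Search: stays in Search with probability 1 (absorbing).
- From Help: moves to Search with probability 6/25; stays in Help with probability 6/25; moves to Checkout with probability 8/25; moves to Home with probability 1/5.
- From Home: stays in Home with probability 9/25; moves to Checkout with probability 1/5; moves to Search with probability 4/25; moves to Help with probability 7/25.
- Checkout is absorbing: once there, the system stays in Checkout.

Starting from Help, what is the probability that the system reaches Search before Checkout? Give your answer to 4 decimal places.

0.4312

Let h(s) be the probability of absorption at Search starting from transient state s. Then h(Search) = 1 and h(Checkout) = 0. By first-step analysis:
h(Help) = 0.24·1 + 0.24·h(Help) + 0.2·h(Home) + 0.32·0
h(Home) = 0.16·1 + 0.28·h(Help) + 0.36·h(Home) + 0.2·0
Solving: h(Help) = 0.4312, h(Home) = 0.4387.
Starting from Help, the probability is 0.4312.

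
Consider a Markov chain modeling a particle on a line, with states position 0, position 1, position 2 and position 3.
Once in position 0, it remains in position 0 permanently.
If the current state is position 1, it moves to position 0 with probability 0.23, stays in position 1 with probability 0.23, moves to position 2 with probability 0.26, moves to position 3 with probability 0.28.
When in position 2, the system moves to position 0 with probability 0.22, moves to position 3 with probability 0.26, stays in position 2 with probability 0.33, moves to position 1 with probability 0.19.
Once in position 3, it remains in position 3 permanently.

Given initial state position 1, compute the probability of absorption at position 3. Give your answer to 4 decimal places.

Let h(s) be the probability of absorption at position 3 starting from transient state s. Then h(position 3) = 1 and h(position 0) = 0. By first-step analysis:
h(position 1) = 0.23·0 + 0.23·h(position 1) + 0.26·h(position 2) + 0.28·1
h(position 2) = 0.22·0 + 0.19·h(position 1) + 0.33·h(position 2) + 0.26·1
Solving: h(position 1) = 0.5471, h(position 2) = 0.5432.
Starting from position 1, the probability is 0.5471.

0.5471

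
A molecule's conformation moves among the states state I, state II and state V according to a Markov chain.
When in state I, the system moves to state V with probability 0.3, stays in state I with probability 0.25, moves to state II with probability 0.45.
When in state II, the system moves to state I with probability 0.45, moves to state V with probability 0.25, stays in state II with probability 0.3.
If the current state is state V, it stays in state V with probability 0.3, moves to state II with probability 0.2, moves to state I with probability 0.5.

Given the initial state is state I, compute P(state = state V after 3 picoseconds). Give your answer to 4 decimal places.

Propagate the distribution vector 3 picoseconds from state I.
After 0 picoseconds: (1.0000, 0.0000, 0.0000)
After 1 picosecond: (0.2500, 0.4500, 0.3000)
After 2 picoseconds: (0.4150, 0.3075, 0.2775)
After 3 picoseconds: (0.3809, 0.3345, 0.2846)
P(in state V after 3 picoseconds) = 0.2846

0.2846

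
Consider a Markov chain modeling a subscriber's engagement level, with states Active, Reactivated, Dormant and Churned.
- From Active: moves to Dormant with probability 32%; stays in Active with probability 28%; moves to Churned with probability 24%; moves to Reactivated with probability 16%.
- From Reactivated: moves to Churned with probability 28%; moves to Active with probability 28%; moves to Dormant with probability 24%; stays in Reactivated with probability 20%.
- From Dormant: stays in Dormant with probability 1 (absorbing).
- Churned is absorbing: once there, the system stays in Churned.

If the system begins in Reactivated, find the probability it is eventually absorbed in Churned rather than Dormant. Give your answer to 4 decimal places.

0.5060

Let h(s) be the probability of absorption at Churned starting from transient state s. Then h(Churned) = 1 and h(Dormant) = 0. By first-step analysis:
h(Active) = 0.28·h(Active) + 0.16·h(Reactivated) + 0.32·0 + 0.24·1
h(Reactivated) = 0.28·h(Active) + 0.2·h(Reactivated) + 0.24·0 + 0.28·1
Solving: h(Active) = 0.4458, h(Reactivated) = 0.5060.
Starting from Reactivated, the probability is 0.5060.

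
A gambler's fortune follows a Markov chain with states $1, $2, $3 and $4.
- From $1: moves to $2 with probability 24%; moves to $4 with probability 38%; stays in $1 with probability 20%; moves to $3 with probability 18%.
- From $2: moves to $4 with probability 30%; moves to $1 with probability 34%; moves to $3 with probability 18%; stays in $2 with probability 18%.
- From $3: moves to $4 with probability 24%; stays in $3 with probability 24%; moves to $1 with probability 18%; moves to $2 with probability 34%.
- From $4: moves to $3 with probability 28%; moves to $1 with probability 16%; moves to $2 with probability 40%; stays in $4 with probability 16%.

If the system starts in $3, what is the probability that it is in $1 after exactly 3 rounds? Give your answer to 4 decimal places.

0.2245

Propagate the distribution vector 3 rounds from $3.
After 0 rounds: (0.0000, 0.0000, 1.0000, 0.0000)
After 1 round: (0.1800, 0.3400, 0.2400, 0.2400)
After 2 rounds: (0.2332, 0.2820, 0.2184, 0.2664)
After 3 rounds: (0.2245, 0.2875, 0.2197, 0.2683)
P(in $1 after 3 rounds) = 0.2245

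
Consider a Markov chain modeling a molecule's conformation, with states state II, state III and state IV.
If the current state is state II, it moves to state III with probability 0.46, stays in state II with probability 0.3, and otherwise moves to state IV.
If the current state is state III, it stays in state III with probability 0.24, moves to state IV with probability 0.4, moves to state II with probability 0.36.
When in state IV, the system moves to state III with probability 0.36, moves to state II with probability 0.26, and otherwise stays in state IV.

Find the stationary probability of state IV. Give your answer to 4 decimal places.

0.3440

Let the stationary distribution be π with π = πP and π_1 + π_2 + π_3 = 1.
π_1 = 0.3·π_1 + 0.36·π_2 + 0.26·π_3
π_2 = 0.46·π_1 + 0.24·π_2 + 0.36·π_3
Solving with the normalization constraint gives π = (0.3072, 0.3489, 0.3440).
So the stationary probability of state IV is 0.3440.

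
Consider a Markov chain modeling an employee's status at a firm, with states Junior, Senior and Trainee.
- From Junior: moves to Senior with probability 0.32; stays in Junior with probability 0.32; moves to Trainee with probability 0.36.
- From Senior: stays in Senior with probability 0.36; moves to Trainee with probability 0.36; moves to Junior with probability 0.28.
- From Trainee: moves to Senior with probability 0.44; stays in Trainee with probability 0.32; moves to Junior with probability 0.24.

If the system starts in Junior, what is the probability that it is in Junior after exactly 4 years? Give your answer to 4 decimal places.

Propagate the distribution vector 4 years from Junior.
After 0 years: (1.0000, 0.0000, 0.0000)
After 1 year: (0.3200, 0.3200, 0.3600)
After 2 years: (0.2784, 0.3760, 0.3456)
After 3 years: (0.2773, 0.3765, 0.3462)
After 4 years: (0.2772, 0.3766, 0.3462)
P(in Junior after 4 years) = 0.2772

0.2772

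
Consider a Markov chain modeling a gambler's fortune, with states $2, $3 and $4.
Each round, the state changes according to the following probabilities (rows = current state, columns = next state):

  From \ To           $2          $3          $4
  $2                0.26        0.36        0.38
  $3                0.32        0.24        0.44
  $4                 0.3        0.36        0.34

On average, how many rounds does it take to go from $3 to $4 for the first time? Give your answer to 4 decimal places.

2.3703

Let t(s) be the expected number of rounds to first reach $4 from state s, with t($4) = 0. Conditioning on the first round:
t($2) = 1 + 0.26·t($2) + 0.36·t($3)
t($3) = 1 + 0.32·t($2) + 0.24·t($3)
Solving: t($2) = 2.5045, t($3) = 2.3703.
Expected rounds from $3 to $4: 2.3703.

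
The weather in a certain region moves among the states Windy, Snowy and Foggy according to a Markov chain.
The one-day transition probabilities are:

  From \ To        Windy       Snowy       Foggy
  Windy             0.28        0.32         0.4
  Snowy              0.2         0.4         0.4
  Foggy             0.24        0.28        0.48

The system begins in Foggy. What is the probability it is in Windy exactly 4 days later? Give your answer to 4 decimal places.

0.2363

Propagate the distribution vector 4 days from Foggy.
After 0 days: (0.0000, 0.0000, 1.0000)
After 1 day: (0.2400, 0.2800, 0.4800)
After 2 days: (0.2384, 0.3232, 0.4384)
After 3 days: (0.2366, 0.3283, 0.4351)
After 4 days: (0.2363, 0.3289, 0.4348)
P(in Windy after 4 days) = 0.2363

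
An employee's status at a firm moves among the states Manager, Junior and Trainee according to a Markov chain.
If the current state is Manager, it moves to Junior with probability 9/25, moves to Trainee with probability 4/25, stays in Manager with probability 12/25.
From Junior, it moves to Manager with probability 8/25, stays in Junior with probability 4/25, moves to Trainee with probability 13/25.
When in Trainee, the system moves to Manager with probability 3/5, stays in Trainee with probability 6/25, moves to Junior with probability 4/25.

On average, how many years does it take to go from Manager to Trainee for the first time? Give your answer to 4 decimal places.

Let t(s) be the expected number of years to first reach Trainee from state s, with t(Trainee) = 0. Conditioning on the first year:
t(Manager) = 1 + 0.48·t(Manager) + 0.36·t(Junior)
t(Junior) = 1 + 0.32·t(Manager) + 0.16·t(Junior)
Solving: t(Manager) = 3.7313, t(Junior) = 2.6119.
Expected years from Manager to Trainee: 3.7313.

3.7313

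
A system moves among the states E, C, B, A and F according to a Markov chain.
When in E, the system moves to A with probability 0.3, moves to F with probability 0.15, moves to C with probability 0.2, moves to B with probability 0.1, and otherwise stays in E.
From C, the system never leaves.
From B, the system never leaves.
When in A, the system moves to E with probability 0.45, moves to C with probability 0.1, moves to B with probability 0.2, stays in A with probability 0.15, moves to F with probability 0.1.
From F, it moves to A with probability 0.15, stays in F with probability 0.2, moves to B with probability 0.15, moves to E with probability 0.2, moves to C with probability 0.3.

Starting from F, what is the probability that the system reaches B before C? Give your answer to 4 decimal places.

0.3827

Let h(s) be the probability of absorption at B starting from transient state s. Then h(B) = 1 and h(C) = 0. By first-step analysis:
h(E) = 0.25·h(E) + 0.2·0 + 0.1·1 + 0.3·h(A) + 0.15·h(F)
h(A) = 0.45·h(E) + 0.1·0 + 0.2·1 + 0.15·h(A) + 0.1·h(F)
h(F) = 0.2·h(E) + 0.3·0 + 0.15·1 + 0.15·h(A) + 0.2·h(F)
Solving: h(E) = 0.4085, h(A) = 0.4966, h(F) = 0.3827.
Starting from F, the probability is 0.3827.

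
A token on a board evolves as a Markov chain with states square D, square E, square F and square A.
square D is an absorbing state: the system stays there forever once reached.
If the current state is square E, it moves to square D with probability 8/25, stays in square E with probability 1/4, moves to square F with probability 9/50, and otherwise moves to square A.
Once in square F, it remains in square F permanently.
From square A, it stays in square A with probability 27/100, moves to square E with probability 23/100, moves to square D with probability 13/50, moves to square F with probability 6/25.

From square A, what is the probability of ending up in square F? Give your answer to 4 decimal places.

0.4518

Let h(s) be the probability of absorption at square F starting from transient state s. Then h(square F) = 1 and h(square D) = 0. By first-step analysis:
h(square E) = 0.32·0 + 0.25·h(square E) + 0.18·1 + 0.25·h(square A)
h(square A) = 0.26·0 + 0.23·h(square E) + 0.24·1 + 0.27·h(square A)
Solving: h(square E) = 0.3906, h(square A) = 0.4518.
Starting from square A, the probability is 0.4518.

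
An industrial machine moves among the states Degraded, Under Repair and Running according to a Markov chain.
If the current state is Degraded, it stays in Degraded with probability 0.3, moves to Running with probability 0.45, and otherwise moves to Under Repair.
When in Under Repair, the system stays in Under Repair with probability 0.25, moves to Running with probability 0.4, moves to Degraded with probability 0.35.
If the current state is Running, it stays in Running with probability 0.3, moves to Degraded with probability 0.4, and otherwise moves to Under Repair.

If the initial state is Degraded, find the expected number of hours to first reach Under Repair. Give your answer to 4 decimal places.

Let t(s) be the expected number of hours to first reach Under Repair from state s, with t(Under Repair) = 0. Conditioning on the first hour:
t(Degraded) = 1 + 0.3·t(Degraded) + 0.45·t(Running)
t(Running) = 1 + 0.4·t(Degraded) + 0.3·t(Running)
Solving: t(Degraded) = 3.7097, t(Running) = 3.5484.
Expected hours from Degraded to Under Repair: 3.7097.

3.7097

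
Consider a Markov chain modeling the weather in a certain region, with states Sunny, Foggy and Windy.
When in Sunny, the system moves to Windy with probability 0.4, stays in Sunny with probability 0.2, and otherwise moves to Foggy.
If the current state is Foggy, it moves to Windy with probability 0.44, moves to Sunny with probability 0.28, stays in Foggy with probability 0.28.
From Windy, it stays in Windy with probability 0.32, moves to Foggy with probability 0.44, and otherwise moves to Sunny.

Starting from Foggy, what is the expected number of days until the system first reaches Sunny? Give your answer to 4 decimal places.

Let t(s) be the expected number of days to first reach Sunny from state s, with t(Sunny) = 0. Conditioning on the first day:
t(Foggy) = 1 + 0.28·t(Foggy) + 0.44·t(Windy)
t(Windy) = 1 + 0.44·t(Foggy) + 0.32·t(Windy)
Solving: t(Foggy) = 3.7838, t(Windy) = 3.9189.
Expected days from Foggy to Sunny: 3.7838.

3.7838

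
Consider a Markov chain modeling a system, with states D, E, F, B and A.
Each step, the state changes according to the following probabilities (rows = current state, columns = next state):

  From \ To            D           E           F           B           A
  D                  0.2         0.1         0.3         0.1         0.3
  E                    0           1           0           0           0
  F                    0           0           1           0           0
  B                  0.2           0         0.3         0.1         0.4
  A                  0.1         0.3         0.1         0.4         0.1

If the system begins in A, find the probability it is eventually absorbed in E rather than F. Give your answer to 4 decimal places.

Let h(s) be the probability of absorption at E starting from transient state s. Then h(E) = 1 and h(F) = 0. By first-step analysis:
h(D) = 0.2·h(D) + 0.1·1 + 0.3·0 + 0.1·h(B) + 0.3·h(A)
h(B) = 0.2·h(D) + 0.3·0 + 0.1·h(B) + 0.4·h(A)
h(A) = 0.1·h(D) + 0.3·1 + 0.1·0 + 0.4·h(B) + 0.1·h(A)
Solving: h(D) = 0.3535, h(B) = 0.3043, h(A) = 0.5078.
Starting from A, the probability is 0.5078.

0.5078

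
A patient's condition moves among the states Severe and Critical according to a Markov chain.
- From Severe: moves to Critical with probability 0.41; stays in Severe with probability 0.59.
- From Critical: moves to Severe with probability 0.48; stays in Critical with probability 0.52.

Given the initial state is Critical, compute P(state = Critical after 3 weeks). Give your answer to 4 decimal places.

0.4614

Propagate the distribution vector 3 weeks from Critical.
After 0 weeks: (0.0000, 1.0000)
After 1 week: (0.4800, 0.5200)
After 2 weeks: (0.5328, 0.4672)
After 3 weeks: (0.5386, 0.4614)
P(in Critical after 3 weeks) = 0.4614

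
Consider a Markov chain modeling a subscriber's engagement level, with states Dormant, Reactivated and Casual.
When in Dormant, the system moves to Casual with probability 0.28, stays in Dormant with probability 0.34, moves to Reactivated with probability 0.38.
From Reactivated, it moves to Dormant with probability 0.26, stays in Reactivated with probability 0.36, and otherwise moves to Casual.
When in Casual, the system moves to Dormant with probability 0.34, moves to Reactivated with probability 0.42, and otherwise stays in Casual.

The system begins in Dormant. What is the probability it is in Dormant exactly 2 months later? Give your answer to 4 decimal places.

0.3096

Sum over the intermediate state after 1 month:
P = P(Dormant→Dormant)·P(Dormant→Dormant) + P(Dormant→Reactivated)·P(Reactivated→Dormant) + P(Dormant→Casual)·P(Casual→Dormant)
  = 0.34×0.34 + 0.38×0.26 + 0.28×0.34
  = 0.1156 + 0.0988 + 0.0952 = 0.3096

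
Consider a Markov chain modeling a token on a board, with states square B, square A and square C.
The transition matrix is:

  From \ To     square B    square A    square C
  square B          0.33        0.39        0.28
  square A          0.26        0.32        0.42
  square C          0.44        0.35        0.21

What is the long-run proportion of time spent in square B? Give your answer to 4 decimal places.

Let the stationary distribution be π with π = πP and π_1 + π_2 + π_3 = 1.
π_1 = 0.33·π_1 + 0.26·π_2 + 0.44·π_3
π_2 = 0.39·π_1 + 0.32·π_2 + 0.35·π_3
Solving with the normalization constraint gives π = (0.3392, 0.3530, 0.3079).
So the stationary probability of square B is 0.3392.

0.3392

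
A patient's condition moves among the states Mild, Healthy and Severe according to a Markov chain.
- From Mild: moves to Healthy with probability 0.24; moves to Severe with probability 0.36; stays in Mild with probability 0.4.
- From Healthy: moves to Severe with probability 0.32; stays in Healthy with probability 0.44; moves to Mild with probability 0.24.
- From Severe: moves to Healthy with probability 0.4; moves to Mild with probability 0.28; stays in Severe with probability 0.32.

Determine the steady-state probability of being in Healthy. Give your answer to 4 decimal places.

Let the stationary distribution be π with π = πP and π_1 + π_2 + π_3 = 1.
π_1 = 0.4·π_1 + 0.24·π_2 + 0.28·π_3
π_2 = 0.24·π_1 + 0.44·π_2 + 0.4·π_3
Solving with the normalization constraint gives π = (0.3015, 0.3664, 0.3321).
So the stationary probability of Healthy is 0.3664.

0.3664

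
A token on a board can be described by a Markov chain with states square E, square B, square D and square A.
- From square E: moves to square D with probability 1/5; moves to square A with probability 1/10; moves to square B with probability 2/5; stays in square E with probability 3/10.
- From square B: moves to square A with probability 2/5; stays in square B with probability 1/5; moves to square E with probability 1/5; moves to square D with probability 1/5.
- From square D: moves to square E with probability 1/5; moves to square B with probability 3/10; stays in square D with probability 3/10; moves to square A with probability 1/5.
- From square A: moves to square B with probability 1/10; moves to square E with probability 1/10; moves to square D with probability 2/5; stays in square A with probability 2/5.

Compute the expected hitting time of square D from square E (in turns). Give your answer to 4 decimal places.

Let t(s) be the expected number of turns to first reach square D from state s, with t(square D) = 0. Conditioning on the first turn:
t(square E) = 1 + 0.3·t(square E) + 0.4·t(square B) + 0.1·t(square A)
t(square B) = 1 + 0.2·t(square E) + 0.2·t(square B) + 0.4·t(square A)
t(square A) = 1 + 0.1·t(square E) + 0.1·t(square B) + 0.4·t(square A)
Solving: t(square E) = 3.9744, t(square B) = 3.7179, t(square A) = 2.9487.
Expected turns from square E to square D: 3.9744.

3.9744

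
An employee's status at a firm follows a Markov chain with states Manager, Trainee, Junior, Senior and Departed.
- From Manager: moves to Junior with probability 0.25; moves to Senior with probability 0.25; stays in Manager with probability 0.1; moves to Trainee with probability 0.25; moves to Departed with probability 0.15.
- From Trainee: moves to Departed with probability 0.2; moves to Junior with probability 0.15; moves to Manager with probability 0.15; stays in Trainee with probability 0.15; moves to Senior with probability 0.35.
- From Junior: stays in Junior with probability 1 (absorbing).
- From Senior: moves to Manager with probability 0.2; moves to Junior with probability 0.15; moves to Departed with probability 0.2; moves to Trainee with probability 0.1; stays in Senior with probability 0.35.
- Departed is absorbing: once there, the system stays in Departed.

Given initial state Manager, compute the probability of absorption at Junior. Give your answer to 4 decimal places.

0.5362

Let h(s) be the probability of absorption at Junior starting from transient state s. Then h(Junior) = 1 and h(Departed) = 0. By first-step analysis:
h(Manager) = 0.1·h(Manager) + 0.25·h(Trainee) + 0.25·1 + 0.25·h(Senior) + 0.15·0
h(Trainee) = 0.15·h(Manager) + 0.15·h(Trainee) + 0.15·1 + 0.35·h(Senior) + 0.2·0
h(Senior) = 0.2·h(Manager) + 0.1·h(Trainee) + 0.15·1 + 0.35·h(Senior) + 0.2·0
Solving: h(Manager) = 0.5362, h(Trainee) = 0.4634, h(Senior) = 0.4671.
Starting from Manager, the probability is 0.5362.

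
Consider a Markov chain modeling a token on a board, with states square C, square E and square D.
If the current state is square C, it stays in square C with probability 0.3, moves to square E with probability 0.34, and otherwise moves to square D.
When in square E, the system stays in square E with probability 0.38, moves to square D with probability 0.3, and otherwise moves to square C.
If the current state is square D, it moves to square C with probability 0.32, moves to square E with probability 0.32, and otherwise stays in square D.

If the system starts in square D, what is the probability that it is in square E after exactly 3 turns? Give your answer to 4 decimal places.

Propagate the distribution vector 3 turns from square D.
After 0 turns: (0.0000, 0.0000, 1.0000)
After 1 turn: (0.3200, 0.3200, 0.3600)
After 2 turns: (0.3136, 0.3456, 0.3408)
After 3 turns: (0.3137, 0.3470, 0.3393)
P(in square E after 3 turns) = 0.3470

0.3470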